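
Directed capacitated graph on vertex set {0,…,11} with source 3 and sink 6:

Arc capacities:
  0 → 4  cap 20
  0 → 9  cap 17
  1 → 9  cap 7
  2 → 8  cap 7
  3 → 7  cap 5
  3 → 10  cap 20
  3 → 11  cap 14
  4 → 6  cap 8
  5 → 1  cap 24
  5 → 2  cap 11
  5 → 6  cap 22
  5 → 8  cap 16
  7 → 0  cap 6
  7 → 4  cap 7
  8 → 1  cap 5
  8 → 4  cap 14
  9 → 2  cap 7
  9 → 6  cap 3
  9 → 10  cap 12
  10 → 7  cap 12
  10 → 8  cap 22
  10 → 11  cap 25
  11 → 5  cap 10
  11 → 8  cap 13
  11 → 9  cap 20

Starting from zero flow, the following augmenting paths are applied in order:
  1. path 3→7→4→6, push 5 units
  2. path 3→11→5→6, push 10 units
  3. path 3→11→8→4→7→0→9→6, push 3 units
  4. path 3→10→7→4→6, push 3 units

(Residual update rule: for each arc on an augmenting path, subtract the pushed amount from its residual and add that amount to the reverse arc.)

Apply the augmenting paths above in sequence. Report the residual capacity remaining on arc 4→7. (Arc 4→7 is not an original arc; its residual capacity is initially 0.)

Residual capacity of (4,7): 5

after path 1 (3→7→4→6, push 5): res(4,7)=5
after path 2 (3→11→5→6, push 10): res(4,7)=5
after path 3 (3→11→8→4→7→0→9→6, push 3): res(4,7)=2
after path 4 (3→10→7→4→6, push 3): res(4,7)=5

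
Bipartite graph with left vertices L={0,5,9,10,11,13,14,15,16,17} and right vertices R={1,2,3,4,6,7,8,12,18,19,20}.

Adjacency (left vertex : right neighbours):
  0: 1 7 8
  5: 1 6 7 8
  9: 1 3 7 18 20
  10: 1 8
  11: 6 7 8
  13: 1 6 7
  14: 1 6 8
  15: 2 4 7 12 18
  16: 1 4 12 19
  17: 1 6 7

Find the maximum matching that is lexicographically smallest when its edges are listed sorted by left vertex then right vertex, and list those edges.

Lex-smallest maximum matching: {(0,1), (5,6), (9,3), (10,8), (11,7), (15,2), (16,4)}

|M| = 7 (so the lex-smallest maximum matching has 7 edges)
process left vertices in ascending order; for each, take the smallest-labelled available neighbour that still permits 7 edges overall, or leave it unmatched if none does
lex-smallest matching: {0-1, 5-6, 9-3, 10-8, 11-7, 15-2, 16-4}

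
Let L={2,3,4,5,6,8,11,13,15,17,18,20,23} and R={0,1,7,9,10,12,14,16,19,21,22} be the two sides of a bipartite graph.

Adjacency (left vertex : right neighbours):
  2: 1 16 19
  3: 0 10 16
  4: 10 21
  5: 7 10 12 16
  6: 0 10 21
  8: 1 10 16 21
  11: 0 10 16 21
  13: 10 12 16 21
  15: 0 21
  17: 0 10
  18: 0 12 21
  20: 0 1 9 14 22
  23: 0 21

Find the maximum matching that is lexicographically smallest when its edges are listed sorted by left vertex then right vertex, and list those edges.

|M| = 9 (so the lex-smallest maximum matching has 9 edges)
process left vertices in ascending order; for each, take the smallest-labelled available neighbour that still permits 9 edges overall, or leave it unmatched if none does
lex-smallest matching: {2-19, 3-0, 4-10, 5-7, 6-21, 8-1, 11-16, 13-12, 20-9}

Lex-smallest maximum matching: {(2,19), (3,0), (4,10), (5,7), (6,21), (8,1), (11,16), (13,12), (20,9)}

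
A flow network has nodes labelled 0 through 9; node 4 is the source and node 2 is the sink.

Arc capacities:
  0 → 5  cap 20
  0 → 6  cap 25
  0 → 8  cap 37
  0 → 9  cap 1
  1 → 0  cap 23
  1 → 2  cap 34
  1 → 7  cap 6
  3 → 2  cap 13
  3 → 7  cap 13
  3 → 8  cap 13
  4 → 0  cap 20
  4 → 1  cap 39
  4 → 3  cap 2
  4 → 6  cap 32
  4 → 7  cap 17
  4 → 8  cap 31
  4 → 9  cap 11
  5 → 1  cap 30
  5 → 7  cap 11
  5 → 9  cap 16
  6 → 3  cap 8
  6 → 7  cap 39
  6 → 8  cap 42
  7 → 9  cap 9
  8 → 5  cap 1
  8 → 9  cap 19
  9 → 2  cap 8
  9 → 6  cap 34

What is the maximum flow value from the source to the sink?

Maximum flow value: 52

augment #1: 4→1→2 bottleneck 34, total now 34
augment #2: 4→3→2 bottleneck 2, total now 36
augment #3: 4→9→2 bottleneck 8, total now 44
augment #4: 4→6→3→2 bottleneck 8, total now 52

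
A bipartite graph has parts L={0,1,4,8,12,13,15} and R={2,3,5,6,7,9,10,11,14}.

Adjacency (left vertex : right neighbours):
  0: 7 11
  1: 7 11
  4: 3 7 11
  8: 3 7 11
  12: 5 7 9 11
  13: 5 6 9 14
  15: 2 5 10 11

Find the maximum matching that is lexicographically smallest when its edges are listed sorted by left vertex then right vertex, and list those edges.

Lex-smallest maximum matching: {(0,7), (1,11), (4,3), (12,5), (13,6), (15,2)}

|M| = 6 (so the lex-smallest maximum matching has 6 edges)
process left vertices in ascending order; for each, take the smallest-labelled available neighbour that still permits 6 edges overall, or leave it unmatched if none does
lex-smallest matching: {0-7, 1-11, 4-3, 12-5, 13-6, 15-2}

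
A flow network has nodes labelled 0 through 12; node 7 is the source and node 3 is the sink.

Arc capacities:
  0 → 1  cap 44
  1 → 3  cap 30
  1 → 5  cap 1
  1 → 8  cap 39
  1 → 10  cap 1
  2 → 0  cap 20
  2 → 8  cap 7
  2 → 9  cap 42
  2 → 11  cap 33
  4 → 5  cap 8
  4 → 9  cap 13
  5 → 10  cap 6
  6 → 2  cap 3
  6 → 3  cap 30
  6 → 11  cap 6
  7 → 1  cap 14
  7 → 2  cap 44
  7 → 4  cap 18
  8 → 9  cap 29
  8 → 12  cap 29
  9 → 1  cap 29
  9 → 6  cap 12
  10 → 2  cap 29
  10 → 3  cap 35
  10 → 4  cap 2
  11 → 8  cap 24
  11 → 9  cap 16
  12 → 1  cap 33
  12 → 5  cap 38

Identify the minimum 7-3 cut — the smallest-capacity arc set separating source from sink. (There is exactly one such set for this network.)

Min-cut arcs: {(1,3), (1,10), (5,10), (9,6)} (total capacity 49)

augment #1: 7→1→3 push 14
augment #2: 7→2→0→1→3 push 16
augment #3: 7→2→9→6→3 push 12
augment #4: 7→4→5→10→3 push 6
augment #5: 7→2→0→1→10→3 push 1
max flow = 49; residual-reachable set from 7 gives S-side
cut edges (S→T): {(1,3), (1,10), (5,10), (9,6)} total cap 49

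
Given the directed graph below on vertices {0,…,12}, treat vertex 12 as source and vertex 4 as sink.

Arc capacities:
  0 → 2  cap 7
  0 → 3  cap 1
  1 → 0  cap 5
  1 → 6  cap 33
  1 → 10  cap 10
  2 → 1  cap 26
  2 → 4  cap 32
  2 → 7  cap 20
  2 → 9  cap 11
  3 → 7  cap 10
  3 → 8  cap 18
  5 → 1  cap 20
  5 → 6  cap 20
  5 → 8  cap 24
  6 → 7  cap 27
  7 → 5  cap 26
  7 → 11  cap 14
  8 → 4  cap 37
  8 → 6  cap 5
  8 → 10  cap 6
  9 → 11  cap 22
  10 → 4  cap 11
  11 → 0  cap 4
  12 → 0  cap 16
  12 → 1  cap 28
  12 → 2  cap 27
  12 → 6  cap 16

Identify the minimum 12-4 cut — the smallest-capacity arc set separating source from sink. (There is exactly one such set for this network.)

Min-cut arcs: {(0,3), (1,10), (2,4), (5,8)} (total capacity 67)

augment #1: 12→2→4 push 27
augment #2: 12→0→2→4 push 5
augment #3: 12→1→10→4 push 10
augment #4: 12→0→3→8→4 push 1
augment #5: 12→6→7→5→8→4 push 16
augment #6: 12→0→2→7→5→8→4 push 2
augment #7: 12→1→6→7→5→8→4 push 6
max flow = 67; residual-reachable set from 12 gives S-side
cut edges (S→T): {(0,3), (1,10), (2,4), (5,8)} total cap 67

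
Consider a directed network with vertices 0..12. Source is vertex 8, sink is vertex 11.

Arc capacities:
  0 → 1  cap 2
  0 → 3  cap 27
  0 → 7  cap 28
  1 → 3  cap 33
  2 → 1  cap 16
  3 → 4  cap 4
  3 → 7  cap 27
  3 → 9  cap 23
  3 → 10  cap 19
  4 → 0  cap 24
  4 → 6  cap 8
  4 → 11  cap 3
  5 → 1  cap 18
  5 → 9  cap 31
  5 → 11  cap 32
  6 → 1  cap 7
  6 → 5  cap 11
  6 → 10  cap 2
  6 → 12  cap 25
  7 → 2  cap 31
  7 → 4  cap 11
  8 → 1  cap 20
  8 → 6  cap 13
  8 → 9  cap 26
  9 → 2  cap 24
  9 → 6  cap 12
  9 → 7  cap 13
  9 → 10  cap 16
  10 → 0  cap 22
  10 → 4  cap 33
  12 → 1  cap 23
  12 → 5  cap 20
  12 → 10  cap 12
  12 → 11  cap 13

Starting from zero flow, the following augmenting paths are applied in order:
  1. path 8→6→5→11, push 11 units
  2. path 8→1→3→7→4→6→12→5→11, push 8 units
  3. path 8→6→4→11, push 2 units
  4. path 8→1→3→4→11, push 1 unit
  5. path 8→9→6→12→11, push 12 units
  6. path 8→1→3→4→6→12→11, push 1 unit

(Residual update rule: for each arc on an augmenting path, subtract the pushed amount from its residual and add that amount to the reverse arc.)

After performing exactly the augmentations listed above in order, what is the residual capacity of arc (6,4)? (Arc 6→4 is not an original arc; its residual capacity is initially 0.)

after path 1 (8→6→5→11, push 11): res(6,4)=0
after path 2 (8→1→3→7→4→6→12→5→11, push 8): res(6,4)=8
after path 3 (8→6→4→11, push 2): res(6,4)=6
after path 4 (8→1→3→4→11, push 1): res(6,4)=6
after path 5 (8→9→6→12→11, push 12): res(6,4)=6
after path 6 (8→1→3→4→6→12→11, push 1): res(6,4)=7

Residual capacity of (6,4): 7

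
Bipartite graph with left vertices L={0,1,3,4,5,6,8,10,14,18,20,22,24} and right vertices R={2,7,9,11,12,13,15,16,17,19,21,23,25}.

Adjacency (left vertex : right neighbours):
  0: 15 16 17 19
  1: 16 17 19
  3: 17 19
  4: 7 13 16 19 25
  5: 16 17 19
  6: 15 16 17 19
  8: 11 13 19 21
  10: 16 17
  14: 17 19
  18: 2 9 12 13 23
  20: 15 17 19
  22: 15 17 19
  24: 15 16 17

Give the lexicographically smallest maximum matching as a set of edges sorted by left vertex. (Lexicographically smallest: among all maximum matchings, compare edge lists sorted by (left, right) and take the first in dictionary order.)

Lex-smallest maximum matching: {(0,15), (1,16), (3,17), (4,7), (5,19), (8,11), (18,2)}

|M| = 7 (so the lex-smallest maximum matching has 7 edges)
process left vertices in ascending order; for each, take the smallest-labelled available neighbour that still permits 7 edges overall, or leave it unmatched if none does
lex-smallest matching: {0-15, 1-16, 3-17, 4-7, 5-19, 8-11, 18-2}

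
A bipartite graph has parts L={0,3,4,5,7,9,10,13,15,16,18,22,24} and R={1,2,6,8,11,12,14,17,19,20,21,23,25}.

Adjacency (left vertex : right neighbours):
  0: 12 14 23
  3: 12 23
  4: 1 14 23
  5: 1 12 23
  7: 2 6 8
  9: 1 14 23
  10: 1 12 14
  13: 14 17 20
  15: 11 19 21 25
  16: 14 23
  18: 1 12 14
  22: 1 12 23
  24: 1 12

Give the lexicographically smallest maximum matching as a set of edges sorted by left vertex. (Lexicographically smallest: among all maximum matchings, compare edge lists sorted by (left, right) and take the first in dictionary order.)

|M| = 7 (so the lex-smallest maximum matching has 7 edges)
process left vertices in ascending order; for each, take the smallest-labelled available neighbour that still permits 7 edges overall, or leave it unmatched if none does
lex-smallest matching: {0-12, 3-23, 4-1, 7-2, 9-14, 13-17, 15-11}

Lex-smallest maximum matching: {(0,12), (3,23), (4,1), (7,2), (9,14), (13,17), (15,11)}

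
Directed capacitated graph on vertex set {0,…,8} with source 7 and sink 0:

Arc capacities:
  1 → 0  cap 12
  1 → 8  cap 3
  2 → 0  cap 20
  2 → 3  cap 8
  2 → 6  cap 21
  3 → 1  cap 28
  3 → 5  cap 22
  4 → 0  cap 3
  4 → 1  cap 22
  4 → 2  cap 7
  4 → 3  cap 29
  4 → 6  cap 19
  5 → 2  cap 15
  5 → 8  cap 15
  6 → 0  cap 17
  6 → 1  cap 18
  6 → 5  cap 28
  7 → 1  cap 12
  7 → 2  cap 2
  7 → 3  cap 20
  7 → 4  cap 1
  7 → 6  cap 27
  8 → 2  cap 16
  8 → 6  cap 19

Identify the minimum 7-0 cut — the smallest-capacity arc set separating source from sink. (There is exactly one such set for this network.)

augment #1: 7→1→0 push 12
augment #2: 7→2→0 push 2
augment #3: 7→4→0 push 1
augment #4: 7→6→0 push 17
augment #5: 7→3→5→2→0 push 15
augment #6: 7→3→1→8→2→0 push 3
max flow = 50; residual-reachable set from 7 gives S-side
cut edges (S→T): {(1,0), (2,0), (6,0), (7,4)} total cap 50

Min-cut arcs: {(1,0), (2,0), (6,0), (7,4)} (total capacity 50)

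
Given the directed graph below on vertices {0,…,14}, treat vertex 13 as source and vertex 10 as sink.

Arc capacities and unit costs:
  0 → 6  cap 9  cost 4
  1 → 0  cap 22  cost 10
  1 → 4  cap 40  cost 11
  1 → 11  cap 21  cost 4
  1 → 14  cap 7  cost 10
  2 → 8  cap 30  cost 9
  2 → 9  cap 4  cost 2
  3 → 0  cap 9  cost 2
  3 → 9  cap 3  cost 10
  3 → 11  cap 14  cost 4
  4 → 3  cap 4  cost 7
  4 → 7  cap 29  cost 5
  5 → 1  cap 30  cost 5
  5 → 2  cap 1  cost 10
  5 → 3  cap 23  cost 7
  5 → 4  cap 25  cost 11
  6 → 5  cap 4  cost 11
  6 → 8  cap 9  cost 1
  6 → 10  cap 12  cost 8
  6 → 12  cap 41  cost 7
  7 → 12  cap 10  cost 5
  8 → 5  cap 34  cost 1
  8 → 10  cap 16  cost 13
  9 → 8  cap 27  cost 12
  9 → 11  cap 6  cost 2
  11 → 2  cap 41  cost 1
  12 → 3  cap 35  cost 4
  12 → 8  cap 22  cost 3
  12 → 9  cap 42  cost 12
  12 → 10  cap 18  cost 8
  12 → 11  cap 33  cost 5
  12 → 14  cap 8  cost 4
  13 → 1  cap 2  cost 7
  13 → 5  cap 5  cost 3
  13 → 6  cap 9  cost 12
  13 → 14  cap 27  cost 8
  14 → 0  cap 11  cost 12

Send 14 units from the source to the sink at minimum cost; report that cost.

shortest-cost path #1: 13→6→10 push 9 @ unit cost 20 (adds 180)
shortest-cost path #2: 13→5→3→0→6→10 push 3 @ unit cost 24 (adds 72)
shortest-cost path #3: 13→5→3→0→6→8→10 push 2 @ unit cost 30 (adds 60)
total cost = 312

Minimum cost for 14 units: 312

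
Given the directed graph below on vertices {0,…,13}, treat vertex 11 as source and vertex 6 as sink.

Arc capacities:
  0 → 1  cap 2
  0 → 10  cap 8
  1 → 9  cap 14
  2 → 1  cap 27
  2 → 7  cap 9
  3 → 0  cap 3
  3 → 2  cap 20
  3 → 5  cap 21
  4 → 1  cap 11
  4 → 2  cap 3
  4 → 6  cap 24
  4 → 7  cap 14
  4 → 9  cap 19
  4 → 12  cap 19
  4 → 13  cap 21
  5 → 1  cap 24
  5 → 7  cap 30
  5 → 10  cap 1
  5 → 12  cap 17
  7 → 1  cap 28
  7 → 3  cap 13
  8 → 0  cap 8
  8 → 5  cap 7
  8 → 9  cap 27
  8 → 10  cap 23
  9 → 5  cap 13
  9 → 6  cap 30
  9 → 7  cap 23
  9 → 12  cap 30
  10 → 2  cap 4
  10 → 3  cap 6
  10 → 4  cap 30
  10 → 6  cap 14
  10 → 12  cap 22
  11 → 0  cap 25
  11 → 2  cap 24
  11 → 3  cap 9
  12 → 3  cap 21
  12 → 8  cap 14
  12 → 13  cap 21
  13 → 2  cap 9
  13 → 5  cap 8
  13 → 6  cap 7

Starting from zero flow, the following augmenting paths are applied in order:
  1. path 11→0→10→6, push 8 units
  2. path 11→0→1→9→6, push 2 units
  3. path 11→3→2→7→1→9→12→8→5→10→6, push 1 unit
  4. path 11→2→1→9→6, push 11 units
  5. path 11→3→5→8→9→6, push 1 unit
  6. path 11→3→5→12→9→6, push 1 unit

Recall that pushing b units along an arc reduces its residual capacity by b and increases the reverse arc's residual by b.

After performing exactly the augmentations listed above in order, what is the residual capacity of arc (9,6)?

Residual capacity of (9,6): 15

after path 1 (11→0→10→6, push 8): res(9,6)=30
after path 2 (11→0→1→9→6, push 2): res(9,6)=28
after path 3 (11→3→2→7→1→9→12→8→5→10→6, push 1): res(9,6)=28
after path 4 (11→2→1→9→6, push 11): res(9,6)=17
after path 5 (11→3→5→8→9→6, push 1): res(9,6)=16
after path 6 (11→3→5→12→9→6, push 1): res(9,6)=15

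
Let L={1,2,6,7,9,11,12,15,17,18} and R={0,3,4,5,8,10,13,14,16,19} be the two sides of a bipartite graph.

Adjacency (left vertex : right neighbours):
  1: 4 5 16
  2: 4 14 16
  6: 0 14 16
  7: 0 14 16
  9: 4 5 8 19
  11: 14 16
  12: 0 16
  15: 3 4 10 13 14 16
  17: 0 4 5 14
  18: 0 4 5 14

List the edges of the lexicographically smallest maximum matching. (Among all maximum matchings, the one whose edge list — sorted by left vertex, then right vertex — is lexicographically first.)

|M| = 7 (so the lex-smallest maximum matching has 7 edges)
process left vertices in ascending order; for each, take the smallest-labelled available neighbour that still permits 7 edges overall, or leave it unmatched if none does
lex-smallest matching: {1-4, 2-14, 6-0, 7-16, 9-8, 15-3, 17-5}

Lex-smallest maximum matching: {(1,4), (2,14), (6,0), (7,16), (9,8), (15,3), (17,5)}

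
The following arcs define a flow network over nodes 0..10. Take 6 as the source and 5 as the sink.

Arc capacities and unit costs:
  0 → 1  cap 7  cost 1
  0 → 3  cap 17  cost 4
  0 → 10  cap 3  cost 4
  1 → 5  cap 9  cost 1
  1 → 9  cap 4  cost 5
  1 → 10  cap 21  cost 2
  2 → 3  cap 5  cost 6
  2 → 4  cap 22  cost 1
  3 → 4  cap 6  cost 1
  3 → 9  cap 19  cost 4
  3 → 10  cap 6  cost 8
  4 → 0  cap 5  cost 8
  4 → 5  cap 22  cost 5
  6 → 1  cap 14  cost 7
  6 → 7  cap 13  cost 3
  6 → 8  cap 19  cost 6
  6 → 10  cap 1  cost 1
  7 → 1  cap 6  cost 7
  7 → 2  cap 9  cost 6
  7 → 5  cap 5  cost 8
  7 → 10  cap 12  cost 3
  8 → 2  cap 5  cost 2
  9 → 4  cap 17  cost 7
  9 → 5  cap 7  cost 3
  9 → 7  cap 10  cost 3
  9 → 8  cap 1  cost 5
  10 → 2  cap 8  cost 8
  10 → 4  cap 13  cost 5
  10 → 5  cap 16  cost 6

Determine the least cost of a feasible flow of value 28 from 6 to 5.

shortest-cost path #1: 6→10→5 push 1 @ unit cost 7 (adds 7)
shortest-cost path #2: 6→1→5 push 9 @ unit cost 8 (adds 72)
shortest-cost path #3: 6→7→5 push 5 @ unit cost 11 (adds 55)
shortest-cost path #4: 6→7→10→5 push 8 @ unit cost 12 (adds 96)
shortest-cost path #5: 6→8→2→4→5 push 5 @ unit cost 14 (adds 70)
total cost = 300

Minimum cost for 28 units: 300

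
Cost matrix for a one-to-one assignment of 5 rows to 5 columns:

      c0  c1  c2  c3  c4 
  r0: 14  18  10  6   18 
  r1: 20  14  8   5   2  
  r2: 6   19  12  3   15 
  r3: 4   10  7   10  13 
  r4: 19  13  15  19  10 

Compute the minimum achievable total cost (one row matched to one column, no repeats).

Minimum assignment cost: 32

optimal assignment: row0→col2 (cost 10), row1→col4 (cost 2), row2→col3 (cost 3), row3→col0 (cost 4), row4→col1 (cost 13)
total = 10 + 2 + 3 + 4 + 13 = 32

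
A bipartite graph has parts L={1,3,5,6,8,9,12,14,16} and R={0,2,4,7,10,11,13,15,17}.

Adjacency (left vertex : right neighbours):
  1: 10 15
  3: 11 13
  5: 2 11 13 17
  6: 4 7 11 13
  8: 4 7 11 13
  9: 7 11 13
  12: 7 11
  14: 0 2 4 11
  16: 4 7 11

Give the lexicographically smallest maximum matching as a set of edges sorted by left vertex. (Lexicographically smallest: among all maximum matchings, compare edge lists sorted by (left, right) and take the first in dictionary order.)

Lex-smallest maximum matching: {(1,10), (3,11), (5,2), (6,4), (8,7), (9,13), (14,0)}

|M| = 7 (so the lex-smallest maximum matching has 7 edges)
process left vertices in ascending order; for each, take the smallest-labelled available neighbour that still permits 7 edges overall, or leave it unmatched if none does
lex-smallest matching: {1-10, 3-11, 5-2, 6-4, 8-7, 9-13, 14-0}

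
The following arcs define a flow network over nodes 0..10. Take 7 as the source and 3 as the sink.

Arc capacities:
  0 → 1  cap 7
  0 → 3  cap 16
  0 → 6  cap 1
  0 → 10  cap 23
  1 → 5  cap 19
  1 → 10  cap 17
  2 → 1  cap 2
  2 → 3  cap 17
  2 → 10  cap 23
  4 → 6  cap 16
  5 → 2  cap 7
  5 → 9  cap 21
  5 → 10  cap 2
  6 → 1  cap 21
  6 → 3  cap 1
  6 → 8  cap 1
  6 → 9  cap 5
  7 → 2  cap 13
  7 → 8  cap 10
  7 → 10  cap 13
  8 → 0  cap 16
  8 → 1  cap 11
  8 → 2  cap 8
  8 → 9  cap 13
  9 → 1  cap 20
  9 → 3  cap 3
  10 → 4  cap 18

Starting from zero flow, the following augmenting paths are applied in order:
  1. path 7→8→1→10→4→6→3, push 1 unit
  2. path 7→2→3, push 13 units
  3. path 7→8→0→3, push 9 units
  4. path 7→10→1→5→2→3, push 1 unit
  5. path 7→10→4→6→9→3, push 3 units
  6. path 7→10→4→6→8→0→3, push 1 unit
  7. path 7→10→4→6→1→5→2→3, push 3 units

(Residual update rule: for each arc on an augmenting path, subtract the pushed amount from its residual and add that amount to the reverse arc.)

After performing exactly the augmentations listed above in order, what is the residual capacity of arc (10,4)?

after path 1 (7→8→1→10→4→6→3, push 1): res(10,4)=17
after path 2 (7→2→3, push 13): res(10,4)=17
after path 3 (7→8→0→3, push 9): res(10,4)=17
after path 4 (7→10→1→5→2→3, push 1): res(10,4)=17
after path 5 (7→10→4→6→9→3, push 3): res(10,4)=14
after path 6 (7→10→4→6→8→0→3, push 1): res(10,4)=13
after path 7 (7→10→4→6→1→5→2→3, push 3): res(10,4)=10

Residual capacity of (10,4): 10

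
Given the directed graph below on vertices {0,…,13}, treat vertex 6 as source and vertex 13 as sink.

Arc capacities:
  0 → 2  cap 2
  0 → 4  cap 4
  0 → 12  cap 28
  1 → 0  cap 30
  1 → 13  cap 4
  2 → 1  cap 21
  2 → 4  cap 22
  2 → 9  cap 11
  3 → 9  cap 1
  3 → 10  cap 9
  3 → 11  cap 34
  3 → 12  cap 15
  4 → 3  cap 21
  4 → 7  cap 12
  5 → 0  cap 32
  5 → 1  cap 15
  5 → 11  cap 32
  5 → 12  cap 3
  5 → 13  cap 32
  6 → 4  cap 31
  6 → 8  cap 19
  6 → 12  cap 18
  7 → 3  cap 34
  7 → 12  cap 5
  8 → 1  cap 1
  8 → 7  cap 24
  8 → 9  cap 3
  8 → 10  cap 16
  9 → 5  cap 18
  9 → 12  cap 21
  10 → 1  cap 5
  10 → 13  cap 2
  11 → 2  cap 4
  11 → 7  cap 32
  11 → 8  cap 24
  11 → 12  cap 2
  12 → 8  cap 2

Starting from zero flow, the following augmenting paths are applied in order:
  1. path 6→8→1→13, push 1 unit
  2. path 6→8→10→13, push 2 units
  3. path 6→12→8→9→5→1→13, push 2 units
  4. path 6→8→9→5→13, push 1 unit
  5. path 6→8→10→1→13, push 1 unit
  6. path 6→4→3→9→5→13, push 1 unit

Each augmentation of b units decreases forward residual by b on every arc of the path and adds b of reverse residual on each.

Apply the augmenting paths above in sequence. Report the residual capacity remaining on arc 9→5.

after path 1 (6→8→1→13, push 1): res(9,5)=18
after path 2 (6→8→10→13, push 2): res(9,5)=18
after path 3 (6→12→8→9→5→1→13, push 2): res(9,5)=16
after path 4 (6→8→9→5→13, push 1): res(9,5)=15
after path 5 (6→8→10→1→13, push 1): res(9,5)=15
after path 6 (6→4→3→9→5→13, push 1): res(9,5)=14

Residual capacity of (9,5): 14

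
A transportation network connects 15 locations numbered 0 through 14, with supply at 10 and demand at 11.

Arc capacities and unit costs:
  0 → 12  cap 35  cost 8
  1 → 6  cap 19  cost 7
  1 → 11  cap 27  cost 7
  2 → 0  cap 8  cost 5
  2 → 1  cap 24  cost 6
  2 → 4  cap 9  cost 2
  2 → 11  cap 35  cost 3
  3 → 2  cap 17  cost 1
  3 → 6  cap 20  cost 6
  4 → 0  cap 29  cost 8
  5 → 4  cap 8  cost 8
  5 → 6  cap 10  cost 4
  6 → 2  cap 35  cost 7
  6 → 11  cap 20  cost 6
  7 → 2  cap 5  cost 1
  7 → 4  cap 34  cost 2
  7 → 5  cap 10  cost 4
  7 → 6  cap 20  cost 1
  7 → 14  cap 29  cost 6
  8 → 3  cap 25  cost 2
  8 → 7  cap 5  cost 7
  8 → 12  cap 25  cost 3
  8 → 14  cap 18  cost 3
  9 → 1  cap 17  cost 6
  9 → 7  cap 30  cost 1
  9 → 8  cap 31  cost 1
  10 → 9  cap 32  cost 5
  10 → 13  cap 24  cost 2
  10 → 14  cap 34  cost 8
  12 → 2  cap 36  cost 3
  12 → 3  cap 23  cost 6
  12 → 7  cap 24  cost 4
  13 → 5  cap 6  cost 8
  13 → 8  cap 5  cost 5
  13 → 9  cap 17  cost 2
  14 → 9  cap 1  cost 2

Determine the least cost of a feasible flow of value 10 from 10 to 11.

Minimum cost for 10 units: 100

shortest-cost path #1: 10→13→9→7→2→11 push 5 @ unit cost 9 (adds 45)
shortest-cost path #2: 10→13→9→8→3→2→11 push 5 @ unit cost 11 (adds 55)
total cost = 100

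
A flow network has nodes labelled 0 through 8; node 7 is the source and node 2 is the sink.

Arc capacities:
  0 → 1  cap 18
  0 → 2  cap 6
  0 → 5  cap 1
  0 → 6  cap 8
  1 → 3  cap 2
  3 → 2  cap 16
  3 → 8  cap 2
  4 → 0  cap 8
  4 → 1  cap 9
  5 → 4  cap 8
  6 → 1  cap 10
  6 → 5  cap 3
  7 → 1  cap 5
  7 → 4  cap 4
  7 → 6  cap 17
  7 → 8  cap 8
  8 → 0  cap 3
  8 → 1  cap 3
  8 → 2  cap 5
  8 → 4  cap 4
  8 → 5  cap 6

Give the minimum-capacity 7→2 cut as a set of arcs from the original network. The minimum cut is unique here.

Min-cut arcs: {(0,2), (1,3), (8,2)} (total capacity 13)

augment #1: 7→8→2 push 5
augment #2: 7→1→3→2 push 2
augment #3: 7→4→0→2 push 4
augment #4: 7→8→0→2 push 2
max flow = 13; residual-reachable set from 7 gives S-side
cut edges (S→T): {(0,2), (1,3), (8,2)} total cap 13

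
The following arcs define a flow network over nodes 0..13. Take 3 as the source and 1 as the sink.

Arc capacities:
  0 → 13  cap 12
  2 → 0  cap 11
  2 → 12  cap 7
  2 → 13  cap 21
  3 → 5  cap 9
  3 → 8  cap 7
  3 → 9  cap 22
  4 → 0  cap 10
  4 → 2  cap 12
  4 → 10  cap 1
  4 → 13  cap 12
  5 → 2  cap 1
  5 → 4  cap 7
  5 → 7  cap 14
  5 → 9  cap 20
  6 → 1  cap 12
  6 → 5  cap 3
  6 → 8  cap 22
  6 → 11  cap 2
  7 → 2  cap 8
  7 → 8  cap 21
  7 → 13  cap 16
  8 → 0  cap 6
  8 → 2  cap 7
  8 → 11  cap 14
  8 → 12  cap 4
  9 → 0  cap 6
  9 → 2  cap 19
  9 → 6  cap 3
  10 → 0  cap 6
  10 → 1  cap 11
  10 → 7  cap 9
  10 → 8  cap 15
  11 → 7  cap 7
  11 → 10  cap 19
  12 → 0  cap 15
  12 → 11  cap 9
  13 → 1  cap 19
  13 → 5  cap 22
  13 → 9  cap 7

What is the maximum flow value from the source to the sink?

augment #1: 3→9→6→1 bottleneck 3, total now 3
augment #2: 3→5→2→13→1 bottleneck 1, total now 4
augment #3: 3→5→4→10→1 bottleneck 1, total now 5
augment #4: 3→5→4→13→1 bottleneck 6, total now 11
augment #5: 3→5→7→13→1 bottleneck 1, total now 12
augment #6: 3→8→0→13→1 bottleneck 6, total now 18
augment #7: 3→8→2→13→1 bottleneck 1, total now 19
augment #8: 3→9→0→13→1 bottleneck 4, total now 23
augment #9: 3→9→0→8→11→10→1 bottleneck 2, total now 25
augment #10: 3→9→2→8→11→10→1 bottleneck 1, total now 26
augment #11: 3→9→2→12→11→10→1 bottleneck 7, total now 33

Maximum flow value: 33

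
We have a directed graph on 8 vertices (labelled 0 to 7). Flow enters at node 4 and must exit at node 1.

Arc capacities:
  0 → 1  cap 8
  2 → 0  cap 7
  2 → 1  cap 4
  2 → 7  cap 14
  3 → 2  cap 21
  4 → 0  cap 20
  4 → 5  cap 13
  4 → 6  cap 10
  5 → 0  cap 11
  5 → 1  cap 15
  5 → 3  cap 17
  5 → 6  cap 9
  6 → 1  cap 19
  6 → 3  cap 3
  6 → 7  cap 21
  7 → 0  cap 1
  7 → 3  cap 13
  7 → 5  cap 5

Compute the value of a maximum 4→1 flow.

augment #1: 4→0→1 bottleneck 8, total now 8
augment #2: 4→5→1 bottleneck 13, total now 21
augment #3: 4→6→1 bottleneck 10, total now 31

Maximum flow value: 31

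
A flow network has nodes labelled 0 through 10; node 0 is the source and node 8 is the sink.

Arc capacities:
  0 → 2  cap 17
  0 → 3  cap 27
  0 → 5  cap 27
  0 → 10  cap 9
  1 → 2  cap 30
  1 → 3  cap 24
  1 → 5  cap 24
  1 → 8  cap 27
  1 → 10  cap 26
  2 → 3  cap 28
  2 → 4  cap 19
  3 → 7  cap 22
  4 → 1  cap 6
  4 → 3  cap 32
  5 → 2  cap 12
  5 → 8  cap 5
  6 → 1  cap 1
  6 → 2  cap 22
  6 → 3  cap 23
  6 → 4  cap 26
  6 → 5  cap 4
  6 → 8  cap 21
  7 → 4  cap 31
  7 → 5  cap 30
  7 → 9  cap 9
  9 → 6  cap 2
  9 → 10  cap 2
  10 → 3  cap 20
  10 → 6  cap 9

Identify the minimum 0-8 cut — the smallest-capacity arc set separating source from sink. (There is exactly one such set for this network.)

augment #1: 0→5→8 push 5
augment #2: 0→10→6→8 push 9
augment #3: 0→2→4→1→8 push 6
augment #4: 0→3→7→9→6→8 push 2
max flow = 22; residual-reachable set from 0 gives S-side
cut edges (S→T): {(4,1), (5,8), (9,6), (10,6)} total cap 22

Min-cut arcs: {(4,1), (5,8), (9,6), (10,6)} (total capacity 22)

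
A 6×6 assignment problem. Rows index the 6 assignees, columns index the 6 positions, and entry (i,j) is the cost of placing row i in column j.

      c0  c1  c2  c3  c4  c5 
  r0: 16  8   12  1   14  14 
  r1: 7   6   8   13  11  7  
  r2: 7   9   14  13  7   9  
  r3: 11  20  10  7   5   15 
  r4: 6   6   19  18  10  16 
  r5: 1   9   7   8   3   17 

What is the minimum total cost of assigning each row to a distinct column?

optimal assignment: row0→col3 (cost 1), row1→col2 (cost 8), row2→col5 (cost 9), row3→col4 (cost 5), row4→col1 (cost 6), row5→col0 (cost 1)
total = 1 + 8 + 9 + 5 + 6 + 1 = 30

Minimum assignment cost: 30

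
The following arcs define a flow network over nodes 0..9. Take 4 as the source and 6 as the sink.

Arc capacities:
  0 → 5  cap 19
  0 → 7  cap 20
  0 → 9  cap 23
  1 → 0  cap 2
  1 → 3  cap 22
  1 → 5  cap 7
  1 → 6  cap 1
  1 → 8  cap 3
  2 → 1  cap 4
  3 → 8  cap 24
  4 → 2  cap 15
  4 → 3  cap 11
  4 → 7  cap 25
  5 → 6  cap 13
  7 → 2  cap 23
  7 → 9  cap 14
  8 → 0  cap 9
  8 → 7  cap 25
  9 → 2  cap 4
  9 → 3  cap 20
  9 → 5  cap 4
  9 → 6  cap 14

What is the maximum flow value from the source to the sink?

augment #1: 4→2→1→6 bottleneck 1, total now 1
augment #2: 4→7→9→6 bottleneck 14, total now 15
augment #3: 4→2→1→5→6 bottleneck 3, total now 18
augment #4: 4→3→8→0→5→6 bottleneck 9, total now 27

Maximum flow value: 27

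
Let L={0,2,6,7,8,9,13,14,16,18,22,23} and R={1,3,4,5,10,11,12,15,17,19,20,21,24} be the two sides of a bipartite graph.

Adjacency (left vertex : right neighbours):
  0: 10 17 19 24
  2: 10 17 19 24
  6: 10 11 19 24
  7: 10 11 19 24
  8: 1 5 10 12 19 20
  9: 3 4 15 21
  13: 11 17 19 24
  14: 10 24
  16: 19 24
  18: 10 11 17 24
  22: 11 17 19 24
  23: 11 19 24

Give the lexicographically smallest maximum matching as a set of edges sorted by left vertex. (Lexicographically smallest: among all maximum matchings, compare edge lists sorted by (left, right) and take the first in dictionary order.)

|M| = 7 (so the lex-smallest maximum matching has 7 edges)
process left vertices in ascending order; for each, take the smallest-labelled available neighbour that still permits 7 edges overall, or leave it unmatched if none does
lex-smallest matching: {0-10, 2-17, 6-11, 7-19, 8-1, 9-3, 13-24}

Lex-smallest maximum matching: {(0,10), (2,17), (6,11), (7,19), (8,1), (9,3), (13,24)}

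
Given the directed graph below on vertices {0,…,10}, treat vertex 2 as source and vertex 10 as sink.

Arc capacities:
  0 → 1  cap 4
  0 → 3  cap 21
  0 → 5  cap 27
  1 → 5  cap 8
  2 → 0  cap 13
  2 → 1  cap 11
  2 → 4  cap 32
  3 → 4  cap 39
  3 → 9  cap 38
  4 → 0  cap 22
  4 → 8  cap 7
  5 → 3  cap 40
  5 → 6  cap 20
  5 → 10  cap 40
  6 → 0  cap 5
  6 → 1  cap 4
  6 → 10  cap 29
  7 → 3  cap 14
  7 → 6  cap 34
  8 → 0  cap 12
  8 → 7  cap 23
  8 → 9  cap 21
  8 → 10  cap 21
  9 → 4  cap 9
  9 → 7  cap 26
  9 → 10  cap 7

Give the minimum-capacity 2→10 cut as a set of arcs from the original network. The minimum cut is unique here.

Min-cut arcs: {(1,5), (2,0), (4,0), (4,8)} (total capacity 50)

augment #1: 2→0→5→10 push 13
augment #2: 2→1→5→10 push 8
augment #3: 2→4→8→10 push 7
augment #4: 2→4→0→5→10 push 14
augment #5: 2→4→0→3→9→10 push 7
augment #6: 2→4→0→3→9→7→6→10 push 1
max flow = 50; residual-reachable set from 2 gives S-side
cut edges (S→T): {(1,5), (2,0), (4,0), (4,8)} total cap 50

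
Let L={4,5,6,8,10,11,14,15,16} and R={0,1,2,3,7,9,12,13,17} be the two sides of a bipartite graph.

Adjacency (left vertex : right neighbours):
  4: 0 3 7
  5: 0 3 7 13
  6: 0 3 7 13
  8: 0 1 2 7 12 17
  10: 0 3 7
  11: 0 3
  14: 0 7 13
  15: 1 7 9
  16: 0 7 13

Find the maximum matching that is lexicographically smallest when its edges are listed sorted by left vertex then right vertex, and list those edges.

|M| = 6 (so the lex-smallest maximum matching has 6 edges)
process left vertices in ascending order; for each, take the smallest-labelled available neighbour that still permits 6 edges overall, or leave it unmatched if none does
lex-smallest matching: {4-0, 5-3, 6-7, 8-1, 14-13, 15-9}

Lex-smallest maximum matching: {(4,0), (5,3), (6,7), (8,1), (14,13), (15,9)}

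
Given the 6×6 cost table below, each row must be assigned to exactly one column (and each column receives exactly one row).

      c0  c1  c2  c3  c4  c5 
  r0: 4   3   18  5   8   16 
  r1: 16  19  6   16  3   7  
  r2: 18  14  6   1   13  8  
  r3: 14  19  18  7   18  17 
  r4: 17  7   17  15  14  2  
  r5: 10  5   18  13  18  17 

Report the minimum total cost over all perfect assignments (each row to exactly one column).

Minimum assignment cost: 27

optimal assignment: row0→col0 (cost 4), row1→col4 (cost 3), row2→col2 (cost 6), row3→col3 (cost 7), row4→col5 (cost 2), row5→col1 (cost 5)
total = 4 + 3 + 6 + 7 + 2 + 5 = 27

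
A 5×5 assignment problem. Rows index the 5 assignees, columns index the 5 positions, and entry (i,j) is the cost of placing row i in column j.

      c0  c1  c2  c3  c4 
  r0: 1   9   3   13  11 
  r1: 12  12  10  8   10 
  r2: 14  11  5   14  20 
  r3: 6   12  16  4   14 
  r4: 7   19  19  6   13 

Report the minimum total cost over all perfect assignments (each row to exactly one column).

Minimum assignment cost: 34

optimal assignment: row0→col0 (cost 1), row1→col4 (cost 10), row2→col2 (cost 5), row3→col1 (cost 12), row4→col3 (cost 6)
total = 1 + 10 + 5 + 12 + 6 = 34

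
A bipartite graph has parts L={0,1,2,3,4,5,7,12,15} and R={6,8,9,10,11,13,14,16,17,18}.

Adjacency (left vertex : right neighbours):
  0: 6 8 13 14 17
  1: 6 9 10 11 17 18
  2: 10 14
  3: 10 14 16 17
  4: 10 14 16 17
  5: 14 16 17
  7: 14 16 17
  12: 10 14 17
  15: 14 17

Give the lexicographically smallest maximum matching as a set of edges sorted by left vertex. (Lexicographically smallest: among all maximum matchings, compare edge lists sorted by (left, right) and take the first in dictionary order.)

Lex-smallest maximum matching: {(0,6), (1,9), (2,10), (3,14), (4,16), (5,17)}

|M| = 6 (so the lex-smallest maximum matching has 6 edges)
process left vertices in ascending order; for each, take the smallest-labelled available neighbour that still permits 6 edges overall, or leave it unmatched if none does
lex-smallest matching: {0-6, 1-9, 2-10, 3-14, 4-16, 5-17}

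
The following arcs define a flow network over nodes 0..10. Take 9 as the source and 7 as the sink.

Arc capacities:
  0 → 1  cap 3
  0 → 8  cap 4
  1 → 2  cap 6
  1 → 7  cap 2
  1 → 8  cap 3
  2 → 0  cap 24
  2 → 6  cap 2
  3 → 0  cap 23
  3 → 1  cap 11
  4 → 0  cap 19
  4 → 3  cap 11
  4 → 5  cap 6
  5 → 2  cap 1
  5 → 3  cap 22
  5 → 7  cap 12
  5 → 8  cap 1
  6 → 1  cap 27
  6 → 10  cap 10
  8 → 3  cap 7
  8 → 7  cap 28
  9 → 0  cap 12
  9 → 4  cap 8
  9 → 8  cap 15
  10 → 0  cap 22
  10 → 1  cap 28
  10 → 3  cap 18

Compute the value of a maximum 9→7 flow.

Maximum flow value: 30

augment #1: 9→8→7 bottleneck 15, total now 15
augment #2: 9→0→1→7 bottleneck 2, total now 17
augment #3: 9→0→8→7 bottleneck 4, total now 21
augment #4: 9→4→5→7 bottleneck 6, total now 27
augment #5: 9→0→1→8→7 bottleneck 1, total now 28
augment #6: 9→4→3→1→8→7 bottleneck 2, total now 30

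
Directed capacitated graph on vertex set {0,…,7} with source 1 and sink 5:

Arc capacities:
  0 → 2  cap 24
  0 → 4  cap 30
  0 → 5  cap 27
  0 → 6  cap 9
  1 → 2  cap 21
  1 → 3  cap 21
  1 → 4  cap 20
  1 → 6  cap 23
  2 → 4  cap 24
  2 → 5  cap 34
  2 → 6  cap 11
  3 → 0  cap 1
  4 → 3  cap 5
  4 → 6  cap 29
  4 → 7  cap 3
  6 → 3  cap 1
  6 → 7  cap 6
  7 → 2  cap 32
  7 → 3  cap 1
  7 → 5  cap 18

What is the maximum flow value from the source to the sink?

Maximum flow value: 31

augment #1: 1→2→5 bottleneck 21, total now 21
augment #2: 1→3→0→5 bottleneck 1, total now 22
augment #3: 1→4→7→5 bottleneck 3, total now 25
augment #4: 1→6→7→5 bottleneck 6, total now 31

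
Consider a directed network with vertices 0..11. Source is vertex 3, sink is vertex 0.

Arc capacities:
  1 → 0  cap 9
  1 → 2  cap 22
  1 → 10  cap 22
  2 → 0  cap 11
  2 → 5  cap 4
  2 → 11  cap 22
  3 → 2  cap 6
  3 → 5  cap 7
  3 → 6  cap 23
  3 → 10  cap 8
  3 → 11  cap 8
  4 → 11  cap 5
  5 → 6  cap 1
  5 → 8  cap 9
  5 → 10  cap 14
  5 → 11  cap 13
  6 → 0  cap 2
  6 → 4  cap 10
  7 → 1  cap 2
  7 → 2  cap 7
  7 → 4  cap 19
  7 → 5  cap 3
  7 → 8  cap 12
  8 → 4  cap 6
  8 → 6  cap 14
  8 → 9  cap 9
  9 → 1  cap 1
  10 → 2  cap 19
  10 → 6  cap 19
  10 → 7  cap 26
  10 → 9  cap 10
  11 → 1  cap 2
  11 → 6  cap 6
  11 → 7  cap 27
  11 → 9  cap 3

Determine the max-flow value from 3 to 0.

augment #1: 3→2→0 bottleneck 6, total now 6
augment #2: 3→6→0 bottleneck 2, total now 8
augment #3: 3→10→2→0 bottleneck 5, total now 13
augment #4: 3→11→1→0 bottleneck 2, total now 15
augment #5: 3→10→7→1→0 bottleneck 2, total now 17
augment #6: 3→10→9→1→0 bottleneck 1, total now 18

Maximum flow value: 18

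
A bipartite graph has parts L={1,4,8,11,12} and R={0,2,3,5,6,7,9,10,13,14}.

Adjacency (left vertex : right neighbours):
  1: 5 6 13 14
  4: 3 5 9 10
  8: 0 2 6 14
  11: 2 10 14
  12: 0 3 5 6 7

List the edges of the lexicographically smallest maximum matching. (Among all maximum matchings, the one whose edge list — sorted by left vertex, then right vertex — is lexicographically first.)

|M| = 5 (so the lex-smallest maximum matching has 5 edges)
process left vertices in ascending order; for each, take the smallest-labelled available neighbour that still permits 5 edges overall, or leave it unmatched if none does
lex-smallest matching: {1-5, 4-3, 8-0, 11-2, 12-6}

Lex-smallest maximum matching: {(1,5), (4,3), (8,0), (11,2), (12,6)}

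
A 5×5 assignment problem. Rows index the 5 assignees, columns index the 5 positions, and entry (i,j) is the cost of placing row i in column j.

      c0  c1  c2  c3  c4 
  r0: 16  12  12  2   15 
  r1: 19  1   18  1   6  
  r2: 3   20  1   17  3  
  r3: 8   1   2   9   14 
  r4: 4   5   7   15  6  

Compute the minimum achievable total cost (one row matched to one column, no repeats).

Minimum assignment cost: 12

optimal assignment: row0→col3 (cost 2), row1→col1 (cost 1), row2→col4 (cost 3), row3→col2 (cost 2), row4→col0 (cost 4)
total = 2 + 1 + 3 + 2 + 4 = 12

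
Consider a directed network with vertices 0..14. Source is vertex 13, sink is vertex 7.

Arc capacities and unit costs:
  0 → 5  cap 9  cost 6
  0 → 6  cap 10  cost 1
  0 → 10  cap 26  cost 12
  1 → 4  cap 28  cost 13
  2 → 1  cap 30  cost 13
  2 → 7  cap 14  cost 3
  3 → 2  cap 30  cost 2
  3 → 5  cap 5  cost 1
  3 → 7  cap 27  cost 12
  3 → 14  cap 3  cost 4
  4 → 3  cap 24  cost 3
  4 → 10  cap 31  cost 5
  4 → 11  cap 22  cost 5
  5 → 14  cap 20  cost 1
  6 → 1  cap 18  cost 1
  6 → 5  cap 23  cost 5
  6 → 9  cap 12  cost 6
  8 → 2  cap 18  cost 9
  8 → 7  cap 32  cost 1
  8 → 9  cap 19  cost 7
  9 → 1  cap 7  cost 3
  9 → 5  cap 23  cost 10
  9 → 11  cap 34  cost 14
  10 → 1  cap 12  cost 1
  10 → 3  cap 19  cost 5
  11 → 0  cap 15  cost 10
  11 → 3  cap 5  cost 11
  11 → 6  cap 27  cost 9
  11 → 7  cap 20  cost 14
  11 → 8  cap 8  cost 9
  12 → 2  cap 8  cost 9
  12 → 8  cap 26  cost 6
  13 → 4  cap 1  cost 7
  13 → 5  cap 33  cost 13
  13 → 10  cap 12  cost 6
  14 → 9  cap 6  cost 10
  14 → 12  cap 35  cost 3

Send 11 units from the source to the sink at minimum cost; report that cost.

shortest-cost path #1: 13→4→3→2→7 push 1 @ unit cost 15 (adds 15)
shortest-cost path #2: 13→10→3→2→7 push 10 @ unit cost 16 (adds 160)
total cost = 175

Minimum cost for 11 units: 175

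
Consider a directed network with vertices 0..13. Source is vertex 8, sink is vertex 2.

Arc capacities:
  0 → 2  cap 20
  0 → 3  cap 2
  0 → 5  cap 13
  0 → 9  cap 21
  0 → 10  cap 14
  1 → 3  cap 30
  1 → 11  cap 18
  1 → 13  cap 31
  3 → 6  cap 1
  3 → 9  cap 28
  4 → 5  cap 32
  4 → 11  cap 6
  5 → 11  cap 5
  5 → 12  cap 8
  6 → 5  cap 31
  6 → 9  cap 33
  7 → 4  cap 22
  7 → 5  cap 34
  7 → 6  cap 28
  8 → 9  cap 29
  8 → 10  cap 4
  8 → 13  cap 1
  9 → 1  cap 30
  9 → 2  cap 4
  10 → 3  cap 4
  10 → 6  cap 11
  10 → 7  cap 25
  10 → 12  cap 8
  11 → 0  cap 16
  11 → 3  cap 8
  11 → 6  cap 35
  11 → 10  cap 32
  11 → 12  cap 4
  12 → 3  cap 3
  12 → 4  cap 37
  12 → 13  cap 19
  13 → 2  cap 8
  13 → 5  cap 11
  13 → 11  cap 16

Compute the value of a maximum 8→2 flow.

augment #1: 8→9→2 bottleneck 4, total now 4
augment #2: 8→13→2 bottleneck 1, total now 5
augment #3: 8→9→1→13→2 bottleneck 7, total now 12
augment #4: 8→9→1→11→0→2 bottleneck 16, total now 28

Maximum flow value: 28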